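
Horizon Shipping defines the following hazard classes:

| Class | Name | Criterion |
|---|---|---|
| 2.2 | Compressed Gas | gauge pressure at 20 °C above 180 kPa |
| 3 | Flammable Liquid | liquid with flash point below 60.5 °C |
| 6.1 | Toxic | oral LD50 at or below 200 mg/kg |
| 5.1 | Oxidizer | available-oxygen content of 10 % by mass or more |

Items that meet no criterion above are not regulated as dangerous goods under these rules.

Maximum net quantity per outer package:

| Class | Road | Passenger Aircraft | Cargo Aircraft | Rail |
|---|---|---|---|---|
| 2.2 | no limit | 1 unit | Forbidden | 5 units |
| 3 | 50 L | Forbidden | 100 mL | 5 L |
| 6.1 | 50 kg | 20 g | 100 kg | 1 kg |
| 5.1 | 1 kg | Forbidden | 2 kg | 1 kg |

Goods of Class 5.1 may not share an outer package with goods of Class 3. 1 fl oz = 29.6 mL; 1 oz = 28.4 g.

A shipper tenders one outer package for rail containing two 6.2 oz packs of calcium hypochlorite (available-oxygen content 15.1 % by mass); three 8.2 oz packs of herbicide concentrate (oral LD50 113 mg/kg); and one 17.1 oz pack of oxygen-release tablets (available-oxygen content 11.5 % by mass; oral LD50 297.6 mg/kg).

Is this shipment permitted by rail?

Yes

Available-oxygen content 15.1 % by mass meets the Class 5.1 criterion (Oxidizer), so the calcium hypochlorite is Class 5.1.
Oral LD50 113 mg/kg meets the Class 6.1 criterion (Toxic), so the herbicide concentrate is Class 6.1.
Available-oxygen content 11.5 % by mass meets the Class 5.1 criterion (Oxidizer), so the oxygen-release tablets are Class 5.1.
Class 5.1 net quantity: (two 6.2 oz packs = 352.16 g) + (one 17.1 oz pack = 485.64 g) = 837.8 g.
837.8 g is within the rail limit of 1 kg for Class 5.1.
Class 6.1 quantity: three 8.2 oz packs = 698.64 g.
698.64 g is within the rail limit of 1 kg for Class 6.1.
The segregation rule (Class 5.1 with Class 3) does not apply to Class 5.1 with Class 6.1.
Every hazard class is within its rail limit and no segregation rule is violated.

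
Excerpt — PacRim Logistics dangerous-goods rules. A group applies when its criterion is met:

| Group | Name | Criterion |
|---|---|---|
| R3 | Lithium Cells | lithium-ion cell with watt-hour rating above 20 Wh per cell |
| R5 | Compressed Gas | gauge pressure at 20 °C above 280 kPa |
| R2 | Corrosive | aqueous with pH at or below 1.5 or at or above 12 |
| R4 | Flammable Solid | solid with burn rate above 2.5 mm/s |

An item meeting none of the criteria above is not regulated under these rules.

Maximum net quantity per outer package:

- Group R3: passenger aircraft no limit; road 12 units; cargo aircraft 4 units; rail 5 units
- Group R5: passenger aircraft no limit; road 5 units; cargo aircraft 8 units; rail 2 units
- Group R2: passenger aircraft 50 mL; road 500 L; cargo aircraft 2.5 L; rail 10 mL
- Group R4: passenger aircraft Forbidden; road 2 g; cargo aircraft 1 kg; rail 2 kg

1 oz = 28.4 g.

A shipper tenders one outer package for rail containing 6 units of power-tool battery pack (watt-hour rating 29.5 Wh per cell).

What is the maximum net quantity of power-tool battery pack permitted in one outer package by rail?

5 units

Watt-hour rating 29.5 Wh per cell meets the Group R3 criterion (Lithium Cells), so the power-tool battery pack is Group R3.
The rail limit for Group R3 is 5 units.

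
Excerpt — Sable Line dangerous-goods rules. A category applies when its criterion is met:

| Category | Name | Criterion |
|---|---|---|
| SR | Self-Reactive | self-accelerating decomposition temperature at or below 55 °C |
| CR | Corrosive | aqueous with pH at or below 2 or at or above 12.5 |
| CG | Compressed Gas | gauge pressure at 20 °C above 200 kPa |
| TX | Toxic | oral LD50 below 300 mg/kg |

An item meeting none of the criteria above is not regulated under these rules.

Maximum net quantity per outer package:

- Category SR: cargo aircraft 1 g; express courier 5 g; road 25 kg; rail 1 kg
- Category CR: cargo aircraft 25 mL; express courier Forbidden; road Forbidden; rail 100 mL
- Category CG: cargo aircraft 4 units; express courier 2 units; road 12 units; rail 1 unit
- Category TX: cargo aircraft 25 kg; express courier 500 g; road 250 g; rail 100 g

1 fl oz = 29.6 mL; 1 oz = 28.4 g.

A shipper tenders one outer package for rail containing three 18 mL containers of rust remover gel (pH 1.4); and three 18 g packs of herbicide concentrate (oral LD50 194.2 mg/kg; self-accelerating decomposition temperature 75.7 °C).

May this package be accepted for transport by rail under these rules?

Yes

The rust remover gel has pH 1.4, which is ≤ 2, so it is Category CR (Corrosive).
With oral LD50 194.2 mg/kg (< 300 mg/kg), the herbicide concentrate falls in Category TX.
Category CR quantity: three 18 mL containers = 54 mL.
That is within the Category CR rail limit of 100 mL.
Category TX quantity: three 18 g packs = 54 g.
That is within the Category TX rail limit of 100 g.
Every hazard category is within its rail limit and no segregation rule is violated.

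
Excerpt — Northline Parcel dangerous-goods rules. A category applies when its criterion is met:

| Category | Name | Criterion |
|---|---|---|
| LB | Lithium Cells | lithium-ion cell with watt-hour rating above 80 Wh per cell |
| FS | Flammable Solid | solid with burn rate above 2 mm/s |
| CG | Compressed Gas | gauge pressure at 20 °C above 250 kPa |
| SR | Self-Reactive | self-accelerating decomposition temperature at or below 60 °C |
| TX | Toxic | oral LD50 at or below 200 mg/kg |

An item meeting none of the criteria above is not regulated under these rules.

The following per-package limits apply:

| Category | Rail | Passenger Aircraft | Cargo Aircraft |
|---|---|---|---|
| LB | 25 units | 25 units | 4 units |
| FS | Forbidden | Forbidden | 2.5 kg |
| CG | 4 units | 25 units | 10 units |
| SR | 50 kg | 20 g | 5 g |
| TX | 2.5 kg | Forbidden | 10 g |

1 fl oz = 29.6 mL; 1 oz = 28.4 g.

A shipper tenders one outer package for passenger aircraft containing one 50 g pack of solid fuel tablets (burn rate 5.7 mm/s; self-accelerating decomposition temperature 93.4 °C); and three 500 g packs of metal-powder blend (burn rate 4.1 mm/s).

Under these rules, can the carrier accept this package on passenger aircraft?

Solid fuel tablets: burn rate 5.7 mm/s > 2 mm/s → Category FS (Flammable Solid).
Metal-powder blend: burn rate 4.1 mm/s > 2 mm/s → Category FS (Flammable Solid).
Category FS net quantity: 50 g + (three 500 g packs = 1.5 kg) = 1.55 kg.
By passenger aircraft, Category FS is Forbidden regardless of quantity.

No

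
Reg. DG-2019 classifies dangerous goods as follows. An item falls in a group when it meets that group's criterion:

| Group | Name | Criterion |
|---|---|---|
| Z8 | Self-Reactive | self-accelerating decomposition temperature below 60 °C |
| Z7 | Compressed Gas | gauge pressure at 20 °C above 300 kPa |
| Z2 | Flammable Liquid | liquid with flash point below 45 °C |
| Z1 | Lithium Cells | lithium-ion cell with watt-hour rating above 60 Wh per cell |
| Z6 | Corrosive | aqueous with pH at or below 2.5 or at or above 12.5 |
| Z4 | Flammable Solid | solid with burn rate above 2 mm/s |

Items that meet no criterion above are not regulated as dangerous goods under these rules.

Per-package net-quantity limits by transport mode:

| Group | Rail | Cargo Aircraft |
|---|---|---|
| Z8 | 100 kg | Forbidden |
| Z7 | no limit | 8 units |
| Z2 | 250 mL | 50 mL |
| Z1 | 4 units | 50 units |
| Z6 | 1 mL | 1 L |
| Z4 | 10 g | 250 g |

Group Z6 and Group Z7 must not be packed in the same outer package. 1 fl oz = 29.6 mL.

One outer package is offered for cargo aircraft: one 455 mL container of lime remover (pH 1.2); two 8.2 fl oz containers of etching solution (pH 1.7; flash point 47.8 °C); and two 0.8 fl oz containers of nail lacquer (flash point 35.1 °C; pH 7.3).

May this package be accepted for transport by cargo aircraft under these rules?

Yes

The lime remover has pH 1.2, which is ≤ 2.5, so it is Group Z6 (Corrosive).
Etching solution: pH 1.7 ≤ 2.5 → Group Z6 (Corrosive).
With flash point 35.1 °C (< 45 °C), the nail lacquer falls in Group Z2.
Total Group Z6: 455 mL + (two 8.2 fl oz containers = 485.44 mL) = 940.44 mL.
940.44 mL is within the cargo aircraft limit of 1 L for Group Z6.
Group Z2 quantity: two 0.8 fl oz containers = 47.36 mL.
That is within the Group Z2 cargo aircraft limit of 50 mL.
The segregation rule (Group Z6 with Group Z7) does not apply to Group Z6 with Group Z2.
Every hazard group is within its cargo aircraft limit and no segregation rule is violated.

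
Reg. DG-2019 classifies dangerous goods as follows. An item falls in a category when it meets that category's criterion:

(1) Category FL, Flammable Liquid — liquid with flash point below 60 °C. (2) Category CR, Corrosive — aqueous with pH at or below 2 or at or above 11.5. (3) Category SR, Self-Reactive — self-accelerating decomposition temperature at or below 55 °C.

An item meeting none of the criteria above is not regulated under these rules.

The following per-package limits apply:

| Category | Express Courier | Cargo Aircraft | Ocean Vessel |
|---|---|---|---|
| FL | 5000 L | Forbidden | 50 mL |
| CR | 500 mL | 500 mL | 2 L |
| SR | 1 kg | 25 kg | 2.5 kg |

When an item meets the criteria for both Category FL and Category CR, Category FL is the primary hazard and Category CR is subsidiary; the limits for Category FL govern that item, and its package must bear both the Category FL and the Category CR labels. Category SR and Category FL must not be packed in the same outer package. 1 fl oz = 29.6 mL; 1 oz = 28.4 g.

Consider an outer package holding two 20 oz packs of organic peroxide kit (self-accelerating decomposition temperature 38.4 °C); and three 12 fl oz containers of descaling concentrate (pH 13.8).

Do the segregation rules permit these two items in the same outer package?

Organic peroxide kit: self-accelerating decomposition temperature 38.4 °C ≤ 55 °C → Category SR (Self-Reactive).
pH 13.8 meets the Category CR criterion (Corrosive), so the descaling concentrate is Category CR.
No segregation rule bars Category SR with Category CR.

Yes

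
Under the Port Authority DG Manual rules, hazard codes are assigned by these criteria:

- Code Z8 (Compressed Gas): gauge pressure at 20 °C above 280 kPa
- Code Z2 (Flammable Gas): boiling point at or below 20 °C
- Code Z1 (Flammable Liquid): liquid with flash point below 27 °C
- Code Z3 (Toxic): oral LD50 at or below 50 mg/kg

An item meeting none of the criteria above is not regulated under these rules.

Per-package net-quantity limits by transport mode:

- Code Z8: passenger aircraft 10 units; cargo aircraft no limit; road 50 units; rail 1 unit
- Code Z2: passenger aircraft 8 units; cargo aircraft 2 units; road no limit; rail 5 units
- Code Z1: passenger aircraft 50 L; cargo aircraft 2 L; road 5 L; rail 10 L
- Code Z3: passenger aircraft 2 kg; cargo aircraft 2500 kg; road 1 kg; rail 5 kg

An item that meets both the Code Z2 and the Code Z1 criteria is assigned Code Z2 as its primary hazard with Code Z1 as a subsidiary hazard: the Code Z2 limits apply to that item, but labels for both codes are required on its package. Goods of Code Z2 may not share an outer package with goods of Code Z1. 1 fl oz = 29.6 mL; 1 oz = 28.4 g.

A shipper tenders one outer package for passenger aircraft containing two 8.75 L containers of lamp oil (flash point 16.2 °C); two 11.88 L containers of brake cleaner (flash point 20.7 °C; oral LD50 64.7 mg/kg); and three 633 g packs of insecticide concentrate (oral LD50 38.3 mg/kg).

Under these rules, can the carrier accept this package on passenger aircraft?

Lamp oil: flash point 16.2 °C < 27 °C → Code Z1 (Flammable Liquid).
With flash point 20.7 °C (< 27 °C), the brake cleaner falls in Code Z1.
The insecticide concentrate has oral LD50 38.3 mg/kg, which is ≤ 50 mg/kg, so it is Code Z3 (Toxic).
Total Code Z1: (two 8.75 L containers = 17.5 L) + (two 11.88 L containers = 23.76 L) = 41.26 L.
That is within the Code Z1 passenger aircraft limit of 50 L.
Code Z3 quantity: three 633 g packs = 1.899 kg.
1.899 kg ≤ 2 kg (passenger aircraft limit, Code Z3) — within limit.
The segregation rule (Code Z2 with Code Z1) does not apply to Code Z1 with Code Z3.
Every hazard code is within its passenger aircraft limit and no segregation rule is violated.

Yes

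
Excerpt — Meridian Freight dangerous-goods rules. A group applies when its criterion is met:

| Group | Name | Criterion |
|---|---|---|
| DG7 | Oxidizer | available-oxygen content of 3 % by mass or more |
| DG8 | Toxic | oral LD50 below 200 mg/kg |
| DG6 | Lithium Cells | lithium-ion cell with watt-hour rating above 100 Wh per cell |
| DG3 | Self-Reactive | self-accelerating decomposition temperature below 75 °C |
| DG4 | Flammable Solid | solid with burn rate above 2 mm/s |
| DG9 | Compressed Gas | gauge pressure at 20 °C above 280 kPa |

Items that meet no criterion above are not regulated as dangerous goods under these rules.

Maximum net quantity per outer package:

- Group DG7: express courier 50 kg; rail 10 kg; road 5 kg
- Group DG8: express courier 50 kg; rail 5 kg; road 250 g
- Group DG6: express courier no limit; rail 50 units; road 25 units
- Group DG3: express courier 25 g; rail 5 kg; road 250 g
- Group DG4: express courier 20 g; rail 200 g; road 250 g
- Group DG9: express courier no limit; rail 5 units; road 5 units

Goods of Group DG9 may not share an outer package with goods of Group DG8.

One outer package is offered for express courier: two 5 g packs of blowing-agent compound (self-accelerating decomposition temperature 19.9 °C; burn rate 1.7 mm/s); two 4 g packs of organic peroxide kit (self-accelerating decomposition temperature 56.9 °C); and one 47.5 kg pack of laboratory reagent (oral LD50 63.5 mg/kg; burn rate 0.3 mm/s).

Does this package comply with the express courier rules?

Yes

With self-accelerating decomposition temperature 19.9 °C (< 75 °C), the blowing-agent compound falls in Group DG3.
With self-accelerating decomposition temperature 56.9 °C (< 75 °C), the organic peroxide kit falls in Group DG3.
Oral LD50 63.5 mg/kg meets the Group DG8 criterion (Toxic), so the laboratory reagent is Group DG8.
Group DG3 net quantity: (two 5 g packs = 10 g) + (two 4 g packs = 8 g) = 18 g.
That is within the Group DG3 express courier limit of 25 g.
Group DG8 quantity: 47.5 kg.
That is within the Group DG8 express courier limit of 50 kg.
The segregation rule (Group DG9 with Group DG8) does not apply to Group DG3 with Group DG8.
Every hazard group is within its express courier limit and no segregation rule is violated.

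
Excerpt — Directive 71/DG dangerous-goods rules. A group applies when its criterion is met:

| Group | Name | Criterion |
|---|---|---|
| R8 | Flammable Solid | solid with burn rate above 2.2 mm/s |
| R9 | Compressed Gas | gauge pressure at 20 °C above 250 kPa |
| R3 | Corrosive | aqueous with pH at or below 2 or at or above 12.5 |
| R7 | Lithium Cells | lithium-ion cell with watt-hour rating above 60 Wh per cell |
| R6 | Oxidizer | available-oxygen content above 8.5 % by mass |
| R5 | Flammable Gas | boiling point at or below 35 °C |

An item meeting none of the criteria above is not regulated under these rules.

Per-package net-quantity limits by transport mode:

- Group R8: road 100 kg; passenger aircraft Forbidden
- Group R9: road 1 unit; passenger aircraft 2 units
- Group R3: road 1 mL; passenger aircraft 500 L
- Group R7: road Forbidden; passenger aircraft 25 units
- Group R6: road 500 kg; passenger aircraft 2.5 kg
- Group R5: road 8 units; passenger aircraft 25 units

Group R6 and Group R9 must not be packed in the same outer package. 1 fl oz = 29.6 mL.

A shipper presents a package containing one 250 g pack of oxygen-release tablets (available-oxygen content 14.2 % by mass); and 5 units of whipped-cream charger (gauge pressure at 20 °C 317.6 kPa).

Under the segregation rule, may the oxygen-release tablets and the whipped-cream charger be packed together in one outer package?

No

With available-oxygen content 14.2 % by mass (> 8.5 % by mass), the oxygen-release tablets fall in Group R6.
Gauge pressure at 20 °C 317.6 kPa meets the Group R9 criterion (Compressed Gas), so the whipped-cream charger is Group R9.
Group R6 and Group R9 may not share an outer package.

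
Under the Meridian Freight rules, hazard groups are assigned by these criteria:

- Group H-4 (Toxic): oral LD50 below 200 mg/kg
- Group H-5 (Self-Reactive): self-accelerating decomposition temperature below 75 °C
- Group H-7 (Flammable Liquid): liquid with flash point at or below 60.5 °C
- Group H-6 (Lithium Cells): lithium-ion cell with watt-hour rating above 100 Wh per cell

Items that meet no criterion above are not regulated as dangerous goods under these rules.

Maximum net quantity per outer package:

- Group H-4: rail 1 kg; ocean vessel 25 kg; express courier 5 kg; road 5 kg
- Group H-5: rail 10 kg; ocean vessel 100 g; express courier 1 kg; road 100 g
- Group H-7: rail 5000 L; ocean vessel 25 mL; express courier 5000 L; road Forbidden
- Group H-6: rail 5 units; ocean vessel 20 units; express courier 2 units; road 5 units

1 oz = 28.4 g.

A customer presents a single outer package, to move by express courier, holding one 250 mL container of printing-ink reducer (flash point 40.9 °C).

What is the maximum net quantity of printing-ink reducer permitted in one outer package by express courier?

Printing-ink reducer: flash point 40.9 °C ≤ 60.5 °C → Group H-7 (Flammable Liquid).
The express courier limit for Group H-7 is 5000 L.

5000 L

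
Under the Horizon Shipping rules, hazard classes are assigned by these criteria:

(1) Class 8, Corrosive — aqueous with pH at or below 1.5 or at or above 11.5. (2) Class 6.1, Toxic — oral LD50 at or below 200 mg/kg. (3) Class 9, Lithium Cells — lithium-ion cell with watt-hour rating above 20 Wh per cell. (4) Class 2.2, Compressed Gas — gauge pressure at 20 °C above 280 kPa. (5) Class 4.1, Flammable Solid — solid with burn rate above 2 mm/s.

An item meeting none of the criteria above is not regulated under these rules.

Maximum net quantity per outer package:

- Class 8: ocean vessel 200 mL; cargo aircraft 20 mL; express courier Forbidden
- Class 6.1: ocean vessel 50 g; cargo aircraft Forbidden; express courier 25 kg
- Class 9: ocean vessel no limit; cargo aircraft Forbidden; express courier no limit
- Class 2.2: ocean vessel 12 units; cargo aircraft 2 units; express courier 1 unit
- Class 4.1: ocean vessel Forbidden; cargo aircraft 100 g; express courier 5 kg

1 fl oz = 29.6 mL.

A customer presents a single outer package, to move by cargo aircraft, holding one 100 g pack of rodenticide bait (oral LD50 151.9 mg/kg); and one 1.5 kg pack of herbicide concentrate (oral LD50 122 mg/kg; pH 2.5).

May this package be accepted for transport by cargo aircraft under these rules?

No

Oral LD50 151.9 mg/kg meets the Class 6.1 criterion (Toxic), so the rodenticide bait is Class 6.1.
Oral LD50 122 mg/kg meets the Class 6.1 criterion (Toxic), so the herbicide concentrate is Class 6.1.
Class 6.1 net quantity: 100 g + 1.5 kg = 1.6 kg.
By cargo aircraft, Class 6.1 is Forbidden regardless of quantity.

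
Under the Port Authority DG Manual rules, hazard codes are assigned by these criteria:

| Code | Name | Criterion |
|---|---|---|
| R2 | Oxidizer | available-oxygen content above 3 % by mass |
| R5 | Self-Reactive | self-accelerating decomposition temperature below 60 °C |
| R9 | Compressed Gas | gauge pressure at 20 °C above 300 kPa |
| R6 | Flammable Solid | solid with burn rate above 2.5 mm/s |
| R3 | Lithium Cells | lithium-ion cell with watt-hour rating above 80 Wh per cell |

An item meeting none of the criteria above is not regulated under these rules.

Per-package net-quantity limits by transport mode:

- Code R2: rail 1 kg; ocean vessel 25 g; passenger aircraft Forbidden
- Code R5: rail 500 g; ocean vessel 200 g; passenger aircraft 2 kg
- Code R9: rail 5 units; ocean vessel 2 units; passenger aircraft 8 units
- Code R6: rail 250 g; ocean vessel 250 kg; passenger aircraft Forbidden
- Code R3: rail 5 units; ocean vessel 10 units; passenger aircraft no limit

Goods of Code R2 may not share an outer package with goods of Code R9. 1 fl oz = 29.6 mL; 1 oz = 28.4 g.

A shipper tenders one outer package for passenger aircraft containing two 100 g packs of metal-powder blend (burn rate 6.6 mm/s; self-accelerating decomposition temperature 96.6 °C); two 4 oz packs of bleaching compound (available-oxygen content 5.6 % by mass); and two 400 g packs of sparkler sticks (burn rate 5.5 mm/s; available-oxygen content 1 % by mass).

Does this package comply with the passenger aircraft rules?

Burn rate 6.6 mm/s meets the Code R6 criterion (Flammable Solid), so the metal-powder blend is Code R6.
Available-oxygen content 5.6 % by mass meets the Code R2 criterion (Oxidizer), so the bleaching compound is Code R2.
Sparkler sticks: burn rate 5.5 mm/s > 2.5 mm/s → Code R6 (Flammable Solid).
Total Code R6: (two 100 g packs = 200 g) + (two 400 g packs = 800 g) = 1 kg.
By passenger aircraft, Code R6 is Forbidden regardless of quantity.
Code R2 quantity: two 4 oz packs = 227.2 g.
By passenger aircraft, Code R2 is Forbidden regardless of quantity.
The segregation rule (Code R2 with Code R9) does not apply to Code R6 with Code R2.

No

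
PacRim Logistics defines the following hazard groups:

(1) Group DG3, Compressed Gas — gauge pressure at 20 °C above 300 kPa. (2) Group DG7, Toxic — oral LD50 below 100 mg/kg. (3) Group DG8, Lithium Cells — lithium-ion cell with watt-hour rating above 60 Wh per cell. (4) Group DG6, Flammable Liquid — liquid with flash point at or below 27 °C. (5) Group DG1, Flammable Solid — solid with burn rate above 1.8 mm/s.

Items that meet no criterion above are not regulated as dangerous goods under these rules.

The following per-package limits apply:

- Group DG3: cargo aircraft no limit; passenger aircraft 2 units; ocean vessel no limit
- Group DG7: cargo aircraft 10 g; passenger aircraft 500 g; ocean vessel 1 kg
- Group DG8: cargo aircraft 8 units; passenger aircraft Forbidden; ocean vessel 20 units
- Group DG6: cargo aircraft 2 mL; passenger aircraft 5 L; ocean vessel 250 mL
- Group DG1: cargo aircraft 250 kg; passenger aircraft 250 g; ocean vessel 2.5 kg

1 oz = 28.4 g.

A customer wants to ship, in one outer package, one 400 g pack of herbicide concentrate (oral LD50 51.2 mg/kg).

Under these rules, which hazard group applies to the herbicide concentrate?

Herbicide concentrate: oral LD50 51.2 mg/kg < 100 mg/kg → Group DG7 (Toxic).

Group DG7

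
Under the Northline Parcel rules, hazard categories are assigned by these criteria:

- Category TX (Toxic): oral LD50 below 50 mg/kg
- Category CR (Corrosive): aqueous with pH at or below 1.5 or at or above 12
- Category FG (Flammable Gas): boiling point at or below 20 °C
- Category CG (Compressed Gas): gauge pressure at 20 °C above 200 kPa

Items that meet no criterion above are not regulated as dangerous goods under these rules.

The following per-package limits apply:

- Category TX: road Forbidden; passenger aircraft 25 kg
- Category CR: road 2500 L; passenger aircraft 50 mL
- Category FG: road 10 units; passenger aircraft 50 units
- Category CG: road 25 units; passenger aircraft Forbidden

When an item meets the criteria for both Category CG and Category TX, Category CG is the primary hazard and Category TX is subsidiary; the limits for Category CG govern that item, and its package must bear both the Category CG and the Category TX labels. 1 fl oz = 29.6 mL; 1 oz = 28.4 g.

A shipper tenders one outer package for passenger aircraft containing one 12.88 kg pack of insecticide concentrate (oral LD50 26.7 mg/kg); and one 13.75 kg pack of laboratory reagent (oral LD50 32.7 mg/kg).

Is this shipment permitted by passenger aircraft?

With oral LD50 26.7 mg/kg (< 50 mg/kg), the insecticide concentrate falls in Category TX.
With oral LD50 32.7 mg/kg (< 50 mg/kg), the laboratory reagent falls in Category TX.
Category TX net quantity: 12.88 kg + 13.75 kg = 26.63 kg.
26.63 kg exceeds the passenger aircraft limit of 25 kg for Category TX.

No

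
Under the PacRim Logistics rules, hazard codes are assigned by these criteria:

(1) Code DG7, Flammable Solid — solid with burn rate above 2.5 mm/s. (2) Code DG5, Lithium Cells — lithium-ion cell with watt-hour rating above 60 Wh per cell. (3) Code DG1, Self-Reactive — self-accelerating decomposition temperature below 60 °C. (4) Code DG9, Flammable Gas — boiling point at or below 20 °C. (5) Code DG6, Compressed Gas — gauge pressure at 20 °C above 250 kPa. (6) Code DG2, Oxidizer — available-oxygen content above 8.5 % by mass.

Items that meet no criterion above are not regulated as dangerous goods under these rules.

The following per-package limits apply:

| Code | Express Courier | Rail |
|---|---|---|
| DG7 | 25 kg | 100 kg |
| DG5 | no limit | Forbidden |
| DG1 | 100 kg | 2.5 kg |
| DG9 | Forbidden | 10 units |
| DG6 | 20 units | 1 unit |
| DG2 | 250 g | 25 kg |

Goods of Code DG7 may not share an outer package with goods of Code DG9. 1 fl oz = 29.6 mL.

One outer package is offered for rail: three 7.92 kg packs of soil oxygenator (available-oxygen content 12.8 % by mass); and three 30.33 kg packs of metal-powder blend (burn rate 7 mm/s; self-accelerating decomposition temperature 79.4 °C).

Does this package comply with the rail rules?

Yes

Available-oxygen content 12.8 % by mass meets the Code DG2 criterion (Oxidizer), so the soil oxygenator is Code DG2.
Burn rate 7 mm/s meets the Code DG7 criterion (Flammable Solid), so the metal-powder blend is Code DG7.
Code DG7 quantity: three 30.33 kg packs = 90.99 kg.
90.99 kg is within the rail limit of 100 kg for Code DG7.
Code DG2 quantity: three 7.92 kg packs = 23.76 kg.
23.76 kg ≤ 25 kg (rail limit, Code DG2) — within limit.
The segregation rule (Code DG7 with Code DG9) does not apply to Code DG7 with Code DG2.
Every hazard code is within its rail limit and no segregation rule is violated.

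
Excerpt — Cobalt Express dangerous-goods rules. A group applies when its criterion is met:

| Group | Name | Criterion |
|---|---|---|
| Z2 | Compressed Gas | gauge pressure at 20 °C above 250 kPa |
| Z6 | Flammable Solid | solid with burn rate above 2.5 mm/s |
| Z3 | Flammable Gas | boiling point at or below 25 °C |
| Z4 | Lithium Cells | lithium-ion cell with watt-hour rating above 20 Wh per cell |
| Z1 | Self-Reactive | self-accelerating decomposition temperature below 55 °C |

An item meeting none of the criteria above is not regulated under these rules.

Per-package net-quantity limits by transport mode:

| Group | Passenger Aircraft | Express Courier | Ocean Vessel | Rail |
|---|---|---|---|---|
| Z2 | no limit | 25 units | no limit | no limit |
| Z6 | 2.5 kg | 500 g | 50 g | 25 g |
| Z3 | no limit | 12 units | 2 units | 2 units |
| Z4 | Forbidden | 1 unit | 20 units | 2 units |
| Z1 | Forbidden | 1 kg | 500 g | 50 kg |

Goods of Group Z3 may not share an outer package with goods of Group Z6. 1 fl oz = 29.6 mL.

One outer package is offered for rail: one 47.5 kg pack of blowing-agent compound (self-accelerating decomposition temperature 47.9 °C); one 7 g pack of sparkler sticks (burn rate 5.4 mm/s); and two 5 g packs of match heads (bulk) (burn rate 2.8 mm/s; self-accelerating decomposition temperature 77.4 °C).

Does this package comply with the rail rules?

With self-accelerating decomposition temperature 47.9 °C (< 55 °C), the blowing-agent compound falls in Group Z1.
Sparkler sticks: burn rate 5.4 mm/s > 2.5 mm/s → Group Z6 (Flammable Solid).
The match heads (bulk) have burn rate 2.8 mm/s, which is > 2.5 mm/s, so they are Group Z6 (Flammable Solid).
Total Group Z6: 7 g + (two 5 g packs = 10 g) = 17 g.
17 g ≤ 25 g (rail limit, Group Z6) — within limit.
Group Z1 quantity: 47.5 kg.
47.5 kg is within the rail limit of 50 kg for Group Z1.
The segregation rule (Group Z3 with Group Z6) does not apply to Group Z6 with Group Z1.
Every hazard group is within its rail limit and no segregation rule is violated.

Yes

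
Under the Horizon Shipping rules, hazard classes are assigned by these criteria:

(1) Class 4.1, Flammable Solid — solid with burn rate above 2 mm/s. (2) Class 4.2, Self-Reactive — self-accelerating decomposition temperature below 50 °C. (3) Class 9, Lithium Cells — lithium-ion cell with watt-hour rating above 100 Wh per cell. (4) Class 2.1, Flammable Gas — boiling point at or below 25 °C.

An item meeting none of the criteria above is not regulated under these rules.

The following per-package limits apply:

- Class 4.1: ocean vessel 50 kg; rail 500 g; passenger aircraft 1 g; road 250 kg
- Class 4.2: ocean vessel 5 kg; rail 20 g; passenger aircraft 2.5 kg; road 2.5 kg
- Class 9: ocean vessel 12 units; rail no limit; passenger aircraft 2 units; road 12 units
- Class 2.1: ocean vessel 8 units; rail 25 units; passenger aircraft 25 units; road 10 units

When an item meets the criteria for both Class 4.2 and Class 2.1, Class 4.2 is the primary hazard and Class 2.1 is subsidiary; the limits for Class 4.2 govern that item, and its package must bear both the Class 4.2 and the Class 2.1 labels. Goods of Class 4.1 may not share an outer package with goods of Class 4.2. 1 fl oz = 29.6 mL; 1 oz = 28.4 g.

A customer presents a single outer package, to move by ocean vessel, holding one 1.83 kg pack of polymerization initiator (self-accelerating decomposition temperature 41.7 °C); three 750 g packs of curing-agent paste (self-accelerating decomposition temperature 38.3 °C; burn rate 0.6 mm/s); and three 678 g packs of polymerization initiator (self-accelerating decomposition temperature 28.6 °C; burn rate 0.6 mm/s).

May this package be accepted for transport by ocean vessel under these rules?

No

The polymerization initiator has self-accelerating decomposition temperature 41.7 °C, which is < 50 °C, so it is Class 4.2 (Self-Reactive).
The curing-agent paste has self-accelerating decomposition temperature 38.3 °C, which is < 50 °C, so it is Class 4.2 (Self-Reactive).
With self-accelerating decomposition temperature 28.6 °C (< 50 °C), the polymerization initiator falls in Class 4.2.
Total Class 4.2: 1.83 kg + (three 750 g packs = 2.25 kg) + (three 678 g packs = 2.034 kg) = 6.114 kg.
6.114 kg > 5 kg (ocean vessel limit, Class 4.2) — over the limit.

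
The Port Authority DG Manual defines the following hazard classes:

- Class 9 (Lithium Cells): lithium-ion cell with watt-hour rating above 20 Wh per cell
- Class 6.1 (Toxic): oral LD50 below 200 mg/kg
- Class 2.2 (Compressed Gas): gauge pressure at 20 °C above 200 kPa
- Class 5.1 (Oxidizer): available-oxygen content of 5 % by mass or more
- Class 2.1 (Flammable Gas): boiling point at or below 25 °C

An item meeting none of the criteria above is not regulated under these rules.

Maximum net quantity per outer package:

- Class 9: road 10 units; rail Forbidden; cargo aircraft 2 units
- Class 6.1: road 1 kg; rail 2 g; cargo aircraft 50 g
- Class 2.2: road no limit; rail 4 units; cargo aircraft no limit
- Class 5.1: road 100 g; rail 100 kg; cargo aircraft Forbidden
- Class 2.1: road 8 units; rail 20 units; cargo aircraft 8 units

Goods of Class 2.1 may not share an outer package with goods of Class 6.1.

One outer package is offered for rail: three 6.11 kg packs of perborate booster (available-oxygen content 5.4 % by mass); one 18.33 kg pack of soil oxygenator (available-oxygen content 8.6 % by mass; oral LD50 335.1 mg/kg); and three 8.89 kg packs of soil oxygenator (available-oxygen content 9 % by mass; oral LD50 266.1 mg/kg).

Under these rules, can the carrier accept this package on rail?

Yes

With available-oxygen content 5.4 % by mass (≥ 5 % by mass), the perborate booster falls in Class 5.1.
The soil oxygenator has available-oxygen content 8.6 % by mass, which is ≥ 5 % by mass, so it is Class 5.1 (Oxidizer).
With available-oxygen content 9 % by mass (≥ 5 % by mass), the soil oxygenator falls in Class 5.1.
Class 5.1 net quantity: (three 6.11 kg packs = 18.33 kg) + 18.33 kg + (three 8.89 kg packs = 26.67 kg) = 63.33 kg.
63.33 kg is within the rail limit of 100 kg for Class 5.1.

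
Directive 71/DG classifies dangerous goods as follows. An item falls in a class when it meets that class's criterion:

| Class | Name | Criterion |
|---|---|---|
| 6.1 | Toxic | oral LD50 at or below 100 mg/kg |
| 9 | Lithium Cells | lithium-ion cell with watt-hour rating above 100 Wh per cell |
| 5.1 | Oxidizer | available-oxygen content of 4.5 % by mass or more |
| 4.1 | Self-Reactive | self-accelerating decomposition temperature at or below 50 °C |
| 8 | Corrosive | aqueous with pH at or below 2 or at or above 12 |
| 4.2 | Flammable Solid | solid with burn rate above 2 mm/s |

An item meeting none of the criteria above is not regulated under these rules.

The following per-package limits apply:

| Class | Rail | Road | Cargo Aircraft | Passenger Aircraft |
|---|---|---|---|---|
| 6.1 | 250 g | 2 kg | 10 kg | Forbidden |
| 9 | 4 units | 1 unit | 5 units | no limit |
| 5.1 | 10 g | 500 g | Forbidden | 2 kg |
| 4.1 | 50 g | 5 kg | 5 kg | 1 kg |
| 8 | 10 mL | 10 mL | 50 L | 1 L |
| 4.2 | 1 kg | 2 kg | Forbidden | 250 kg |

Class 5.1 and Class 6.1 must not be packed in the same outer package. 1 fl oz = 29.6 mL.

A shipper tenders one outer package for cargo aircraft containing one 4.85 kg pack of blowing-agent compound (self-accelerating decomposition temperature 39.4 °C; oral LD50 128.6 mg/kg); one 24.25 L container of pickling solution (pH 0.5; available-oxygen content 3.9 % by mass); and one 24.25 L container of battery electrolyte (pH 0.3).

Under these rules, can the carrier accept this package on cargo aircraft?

Yes

The blowing-agent compound has self-accelerating decomposition temperature 39.4 °C, which is ≤ 50 °C, so it is Class 4.1 (Self-Reactive).
With pH 0.5 (≤ 2), the pickling solution falls in Class 8.
The battery electrolyte has pH 0.3, which is ≤ 2, so it is Class 8 (Corrosive).
Class 8 net quantity: 24.25 L + 24.25 L = 48.5 L.
48.5 L is within the cargo aircraft limit of 50 L for Class 8.
Class 4.1 quantity: 4.85 kg.
That is within the Class 4.1 cargo aircraft limit of 5 kg.
The segregation rule (Class 5.1 with Class 6.1) does not apply to Class 8 with Class 4.1.
Every hazard class is within its cargo aircraft limit and no segregation rule is violated.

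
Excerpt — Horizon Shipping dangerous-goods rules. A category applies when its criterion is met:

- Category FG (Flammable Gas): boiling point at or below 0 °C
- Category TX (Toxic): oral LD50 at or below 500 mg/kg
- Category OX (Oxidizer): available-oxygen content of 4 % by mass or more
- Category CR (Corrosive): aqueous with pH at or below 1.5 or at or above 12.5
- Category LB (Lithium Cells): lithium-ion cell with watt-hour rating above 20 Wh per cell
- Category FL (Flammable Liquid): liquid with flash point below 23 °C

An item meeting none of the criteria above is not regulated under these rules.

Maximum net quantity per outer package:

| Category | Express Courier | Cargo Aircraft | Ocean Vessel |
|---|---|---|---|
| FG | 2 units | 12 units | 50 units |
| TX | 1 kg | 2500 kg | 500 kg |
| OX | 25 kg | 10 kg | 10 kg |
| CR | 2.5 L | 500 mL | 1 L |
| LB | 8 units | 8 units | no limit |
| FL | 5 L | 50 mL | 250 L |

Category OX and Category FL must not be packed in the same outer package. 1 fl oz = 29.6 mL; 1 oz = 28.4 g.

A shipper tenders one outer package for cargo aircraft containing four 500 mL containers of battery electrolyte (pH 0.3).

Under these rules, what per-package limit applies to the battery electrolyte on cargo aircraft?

500 mL

pH 0.3 meets the Category CR criterion (Corrosive), so the battery electrolyte is Category CR.
The cargo aircraft limit for Category CR is 500 mL.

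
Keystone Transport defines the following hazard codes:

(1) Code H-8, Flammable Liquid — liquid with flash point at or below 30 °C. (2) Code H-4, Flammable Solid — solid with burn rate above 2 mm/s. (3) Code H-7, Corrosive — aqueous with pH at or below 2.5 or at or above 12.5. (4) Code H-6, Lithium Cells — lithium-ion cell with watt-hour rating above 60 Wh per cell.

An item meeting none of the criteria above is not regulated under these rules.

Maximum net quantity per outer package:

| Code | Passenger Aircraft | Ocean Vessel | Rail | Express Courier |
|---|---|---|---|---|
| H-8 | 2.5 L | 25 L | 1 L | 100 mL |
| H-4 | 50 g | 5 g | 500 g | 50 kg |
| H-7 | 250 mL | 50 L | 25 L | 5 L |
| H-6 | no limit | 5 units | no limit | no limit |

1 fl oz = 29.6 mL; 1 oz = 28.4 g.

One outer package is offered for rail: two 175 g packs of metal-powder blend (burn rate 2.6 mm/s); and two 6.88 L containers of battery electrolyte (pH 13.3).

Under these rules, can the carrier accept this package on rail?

Metal-powder blend: burn rate 2.6 mm/s > 2 mm/s → Code H-4 (Flammable Solid).
pH 13.3 meets the Code H-7 criterion (Corrosive), so the battery electrolyte is Code H-7.
Code H-7 quantity: two 6.88 L containers = 13.76 L.
13.76 L is within the rail limit of 25 L for Code H-7.
Code H-4 quantity: two 175 g packs = 350 g.
350 g ≤ 500 g (rail limit, Code H-4) — within limit.
Every hazard code is within its rail limit and no segregation rule is violated.

Yes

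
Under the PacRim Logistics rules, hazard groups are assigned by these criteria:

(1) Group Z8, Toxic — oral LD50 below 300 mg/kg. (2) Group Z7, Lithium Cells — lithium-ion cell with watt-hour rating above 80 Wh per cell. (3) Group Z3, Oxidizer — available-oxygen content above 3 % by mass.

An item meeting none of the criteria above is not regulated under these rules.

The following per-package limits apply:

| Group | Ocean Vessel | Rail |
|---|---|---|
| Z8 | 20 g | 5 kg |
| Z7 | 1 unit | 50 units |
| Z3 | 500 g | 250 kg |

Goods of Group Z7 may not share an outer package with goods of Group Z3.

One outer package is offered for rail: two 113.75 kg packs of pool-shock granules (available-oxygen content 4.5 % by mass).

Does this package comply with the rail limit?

Yes

The pool-shock granules have available-oxygen content 4.5 % by mass, which is > 3 % by mass, so they are Group Z3 (Oxidizer).
Group Z3 quantity: two 113.75 kg packs = 227.5 kg.
227.5 kg ≤ 250 kg (rail limit, Group Z3) — within limit.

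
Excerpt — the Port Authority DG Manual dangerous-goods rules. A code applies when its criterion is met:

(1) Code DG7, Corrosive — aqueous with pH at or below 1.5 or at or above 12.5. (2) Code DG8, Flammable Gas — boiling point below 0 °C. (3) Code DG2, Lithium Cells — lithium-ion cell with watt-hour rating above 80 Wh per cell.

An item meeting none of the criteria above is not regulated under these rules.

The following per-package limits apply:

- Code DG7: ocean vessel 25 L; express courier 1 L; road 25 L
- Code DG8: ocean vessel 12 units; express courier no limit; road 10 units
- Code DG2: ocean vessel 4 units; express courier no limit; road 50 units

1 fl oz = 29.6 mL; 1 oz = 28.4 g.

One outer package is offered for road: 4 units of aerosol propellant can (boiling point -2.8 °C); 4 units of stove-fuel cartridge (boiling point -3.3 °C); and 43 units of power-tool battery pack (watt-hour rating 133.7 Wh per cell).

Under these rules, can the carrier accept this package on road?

With boiling point -2.8 °C (< 0 °C), the aerosol propellant can falls in Code DG8.
With boiling point -3.3 °C (< 0 °C), the stove-fuel cartridge falls in Code DG8.
Watt-hour rating 133.7 Wh per cell meets the Code DG2 criterion (Lithium Cells), so the power-tool battery pack is Code DG2.
Code DG8 net quantity: 4 units + 4 units = 8 units.
That is within the Code DG8 road limit of 10 units.
Code DG2 quantity: 43 units.
That is within the Code DG2 road limit of 50 units.
Every hazard code is within its road limit and no segregation rule is violated.

Yes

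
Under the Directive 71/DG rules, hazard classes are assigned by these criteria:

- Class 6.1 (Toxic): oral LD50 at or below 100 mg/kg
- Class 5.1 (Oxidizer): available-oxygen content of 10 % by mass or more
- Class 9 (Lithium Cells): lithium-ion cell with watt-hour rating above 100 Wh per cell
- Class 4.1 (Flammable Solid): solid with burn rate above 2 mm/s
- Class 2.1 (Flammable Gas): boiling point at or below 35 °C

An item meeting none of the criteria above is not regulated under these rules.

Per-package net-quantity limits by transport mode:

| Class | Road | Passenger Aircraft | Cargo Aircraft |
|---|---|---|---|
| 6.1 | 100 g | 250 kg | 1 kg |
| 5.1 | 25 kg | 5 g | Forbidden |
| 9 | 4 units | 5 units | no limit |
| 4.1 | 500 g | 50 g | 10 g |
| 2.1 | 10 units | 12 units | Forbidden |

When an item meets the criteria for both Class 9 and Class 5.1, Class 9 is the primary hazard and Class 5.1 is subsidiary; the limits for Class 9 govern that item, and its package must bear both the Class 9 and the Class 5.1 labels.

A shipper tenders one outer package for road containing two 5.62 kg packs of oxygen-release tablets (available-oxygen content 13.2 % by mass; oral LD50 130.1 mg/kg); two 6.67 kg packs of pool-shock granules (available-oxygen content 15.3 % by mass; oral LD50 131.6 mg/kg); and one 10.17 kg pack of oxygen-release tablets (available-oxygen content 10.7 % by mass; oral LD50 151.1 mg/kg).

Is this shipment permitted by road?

The oxygen-release tablets have available-oxygen content 13.2 % by mass, which is ≥ 10 % by mass, so they are Class 5.1 (Oxidizer).
The pool-shock granules have available-oxygen content 15.3 % by mass, which is ≥ 10 % by mass, so they are Class 5.1 (Oxidizer).
Oxygen-release tablets: available-oxygen content 10.7 % by mass ≥ 10 % by mass → Class 5.1 (Oxidizer).
Class 5.1 net quantity: (two 5.62 kg packs = 11.24 kg) + (two 6.67 kg packs = 13.34 kg) + 10.17 kg = 34.75 kg.
That exceeds the Class 5.1 road limit of 25 kg.

No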